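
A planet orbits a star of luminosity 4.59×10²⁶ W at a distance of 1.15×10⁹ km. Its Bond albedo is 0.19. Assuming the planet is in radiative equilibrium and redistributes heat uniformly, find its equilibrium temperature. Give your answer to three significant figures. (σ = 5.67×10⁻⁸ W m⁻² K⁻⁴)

T_eq ≈ 99.7 K

d = 1.15×10⁹ km = 1.15×10¹² m.
Flux: S = L/(4πd²) = 4.59×10²⁶/(4π×(1.15×10¹²)²) = 27.6 W m⁻².
Energy balance: absorbed = emitted ⇒ πR²·S(1−A) = 4πR²·σT_eq⁴, so T_eq⁴ = S(1−A)/(4σ).
T_eq = [27.6 × 0.81 / (4 × 5.67×10⁻⁸)]^(1/4) = (9.86×10⁷)^(1/4) = 99.7 K.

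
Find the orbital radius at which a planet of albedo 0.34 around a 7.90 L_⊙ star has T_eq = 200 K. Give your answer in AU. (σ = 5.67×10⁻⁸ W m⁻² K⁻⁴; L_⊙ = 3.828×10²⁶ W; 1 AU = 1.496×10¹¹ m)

L = 7.90 × 3.828×10²⁶ = 3.02×10²⁷ W.
From T_eq⁴ = L(1−A)/(16πσd²): d = √[L(1−A)/(16πσT_eq⁴)].
d = √[3.02×10²⁷ × 0.66 / (16π × 5.67×10⁻⁸ × (200)⁴)] = 6.62×10¹¹ m = 4.42 AU.

d ≈ 4.42 AU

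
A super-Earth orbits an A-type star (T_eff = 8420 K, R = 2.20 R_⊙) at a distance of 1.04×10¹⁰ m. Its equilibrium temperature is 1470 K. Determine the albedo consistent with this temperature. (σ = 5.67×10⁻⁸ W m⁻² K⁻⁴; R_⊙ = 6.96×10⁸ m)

A ≈ 0.83

R_⋆ = 2.20 × 6.96×10⁸ = 1.53×10⁹ m.
L = 4πR_⋆²σT_⋆⁴ = 4π(1.53×10⁹)² × 5.67×10⁻⁸ × (8420)⁴ = 8.40×10²⁷ W.
S = L/(4πd²) = 6.18×10⁶ W m⁻².
From T_eq⁴ = S(1−A)/(4σ): 1−A = 4σT_eq⁴/S.
1−A = 4 × 5.67×10⁻⁸ × (1470)⁴ / 6.18×10⁶ = 0.171.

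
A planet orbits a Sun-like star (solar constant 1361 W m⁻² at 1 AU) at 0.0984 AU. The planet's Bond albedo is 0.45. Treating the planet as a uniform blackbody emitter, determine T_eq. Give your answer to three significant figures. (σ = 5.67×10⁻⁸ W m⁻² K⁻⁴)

T_eq ≈ 764 K

Flux at 0.0984 AU: S = 1361/0.0984² = 1.41×10⁵ W m⁻².
Energy balance: absorbed = emitted ⇒ πR²·S(1−A) = 4πR²·σT_eq⁴, so T_eq⁴ = S(1−A)/(4σ).
T_eq = [1.41×10⁵ × 0.55 / (4 × 5.67×10⁻⁸)]^(1/4) = (3.41×10¹¹)^(1/4) = 764 K.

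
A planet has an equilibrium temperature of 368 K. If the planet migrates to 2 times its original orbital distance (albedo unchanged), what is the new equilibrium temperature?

T_eq ≈ 260 K

T_eq ∝ L^(1/4) · d^(−1/2).
T′ = 368 / 2^(1/2) = 260 K.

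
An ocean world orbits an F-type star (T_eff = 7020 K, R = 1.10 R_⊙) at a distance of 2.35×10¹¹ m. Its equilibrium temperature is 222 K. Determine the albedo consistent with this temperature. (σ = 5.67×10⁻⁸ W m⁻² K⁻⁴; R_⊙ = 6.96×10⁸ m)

R_⋆ = 1.10 × 6.96×10⁸ = 7.66×10⁸ m.
L = 4πR_⋆²σT_⋆⁴ = 4π(7.66×10⁸)² × 5.67×10⁻⁸ × (7020)⁴ = 1.01×10²⁷ W.
S = L/(4πd²) = 1460 W m⁻².
From T_eq⁴ = S(1−A)/(4σ): 1−A = 4σT_eq⁴/S.
1−A = 4 × 5.67×10⁻⁸ × (222)⁴ / 1460 = 0.377.

A ≈ 0.62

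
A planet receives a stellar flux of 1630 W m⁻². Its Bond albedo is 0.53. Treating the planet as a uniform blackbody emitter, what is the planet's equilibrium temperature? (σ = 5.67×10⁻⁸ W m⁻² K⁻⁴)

T_eq ≈ 241 K

Energy balance: absorbed = emitted ⇒ πR²·S(1−A) = 4πR²·σT_eq⁴, so T_eq⁴ = S(1−A)/(4σ).
T_eq = [1630 × 0.47 / (4 × 5.67×10⁻⁸)]^(1/4) = (3.38×10⁹)^(1/4) = 241 K.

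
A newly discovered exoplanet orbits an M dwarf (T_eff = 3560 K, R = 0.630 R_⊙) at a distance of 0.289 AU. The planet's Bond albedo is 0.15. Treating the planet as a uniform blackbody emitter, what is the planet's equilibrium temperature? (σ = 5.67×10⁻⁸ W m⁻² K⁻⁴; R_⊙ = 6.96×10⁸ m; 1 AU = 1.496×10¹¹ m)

R_⋆ = 0.630 × 6.96×10⁸ = 4.38×10⁸ m.
d = 0.289 AU = 4.32×10¹⁰ m.
L = 4πR_⋆²σT_⋆⁴ = 4π(4.38×10⁸)² × 5.67×10⁻⁸ × (3560)⁴ = 2.20×10²⁵ W.
S = L/(4πd²) = 937 W m⁻².
Energy balance: absorbed = emitted ⇒ πR²·S(1−A) = 4πR²·σT_eq⁴, so T_eq⁴ = S(1−A)/(4σ).
T_eq = [937 × 0.85 / (4 × 5.67×10⁻⁸)]^(1/4) = (3.51×10⁹)^(1/4) = 243 K.

T_eq ≈ 243 K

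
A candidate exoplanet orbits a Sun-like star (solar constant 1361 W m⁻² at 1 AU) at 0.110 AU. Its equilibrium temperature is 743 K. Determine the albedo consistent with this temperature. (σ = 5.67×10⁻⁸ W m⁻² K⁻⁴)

A ≈ 0.39

Flux at 0.110 AU: S = 1361/0.110² = 1.12×10⁵ W m⁻².
From T_eq⁴ = S(1−A)/(4σ): 1−A = 4σT_eq⁴/S.
1−A = 4 × 5.67×10⁻⁸ × (743)⁴ / 1.12×10⁵ = 0.615.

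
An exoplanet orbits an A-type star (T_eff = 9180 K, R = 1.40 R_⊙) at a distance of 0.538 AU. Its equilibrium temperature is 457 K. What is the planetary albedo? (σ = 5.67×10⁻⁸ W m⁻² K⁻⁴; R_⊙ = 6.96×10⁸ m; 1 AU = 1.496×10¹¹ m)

A ≈ 0.83

R_⋆ = 1.40 × 6.96×10⁸ = 9.74×10⁸ m.
d = 0.538 AU = 8.05×10¹⁰ m.
L = 4πR_⋆²σT_⋆⁴ = 4π(9.74×10⁸)² × 5.67×10⁻⁸ × (9180)⁴ = 4.80×10²⁷ W.
S = L/(4πd²) = 5.90×10⁴ W m⁻².
From T_eq⁴ = S(1−A)/(4σ): 1−A = 4σT_eq⁴/S.
1−A = 4 × 5.67×10⁻⁸ × (457)⁴ / 5.90×10⁴ = 0.168.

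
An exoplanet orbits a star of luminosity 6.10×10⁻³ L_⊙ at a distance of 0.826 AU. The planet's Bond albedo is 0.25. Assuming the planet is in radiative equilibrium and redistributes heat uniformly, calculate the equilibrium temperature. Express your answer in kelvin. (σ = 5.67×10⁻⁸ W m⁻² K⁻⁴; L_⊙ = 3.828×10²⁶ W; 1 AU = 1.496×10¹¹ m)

d = 0.826 AU = 1.24×10¹¹ m.
L = 6.10×10⁻³ × 3.828×10²⁶ = 2.34×10²⁴ W.
Flux: S = L/(4πd²) = 2.34×10²⁴/(4π×(1.24×10¹¹)²) = 12.2 W m⁻².
Energy balance: absorbed = emitted ⇒ πR²·S(1−A) = 4πR²·σT_eq⁴, so T_eq⁴ = S(1−A)/(4σ).
T_eq = [12.2 × 0.75 / (4 × 5.67×10⁻⁸)]^(1/4) = (4.02×10⁷)^(1/4) = 79.6 K.

T_eq ≈ 79.6 K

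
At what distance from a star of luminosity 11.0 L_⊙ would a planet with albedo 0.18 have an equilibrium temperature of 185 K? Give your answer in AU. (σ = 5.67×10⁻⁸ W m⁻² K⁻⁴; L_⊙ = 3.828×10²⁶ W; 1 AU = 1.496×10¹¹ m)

L = 11.0 × 3.828×10²⁶ = 4.21×10²⁷ W.
From T_eq⁴ = L(1−A)/(16πσd²): d = √[L(1−A)/(16πσT_eq⁴)].
d = √[4.21×10²⁷ × 0.82 / (16π × 5.67×10⁻⁸ × (185)⁴)] = 1.02×10¹² m = 6.80 AU.

d ≈ 6.80 AU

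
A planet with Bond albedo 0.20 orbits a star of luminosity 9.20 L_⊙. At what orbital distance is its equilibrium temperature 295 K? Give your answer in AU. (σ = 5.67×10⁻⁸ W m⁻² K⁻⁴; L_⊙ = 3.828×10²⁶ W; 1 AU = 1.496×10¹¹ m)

L = 9.20 × 3.828×10²⁶ = 3.52×10²⁷ W.
From T_eq⁴ = L(1−A)/(16πσd²): d = √[L(1−A)/(16πσT_eq⁴)].
d = √[3.52×10²⁷ × 0.80 / (16π × 5.67×10⁻⁸ × (295)⁴)] = 3.61×10¹¹ m = 2.42 AU.

d ≈ 2.42 AU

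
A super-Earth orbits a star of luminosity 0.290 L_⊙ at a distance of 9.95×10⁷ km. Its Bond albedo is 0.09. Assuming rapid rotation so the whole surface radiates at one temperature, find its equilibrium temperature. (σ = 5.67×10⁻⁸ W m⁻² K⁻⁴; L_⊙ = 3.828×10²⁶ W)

d = 9.95×10⁷ km = 9.95×10¹⁰ m.
L = 0.290 × 3.828×10²⁶ = 1.11×10²⁶ W.
Flux: S = L/(4πd²) = 1.11×10²⁶/(4π×(9.95×10¹⁰)²) = 892 W m⁻².
Energy balance: absorbed = emitted ⇒ πR²·S(1−A) = 4πR²·σT_eq⁴, so T_eq⁴ = S(1−A)/(4σ).
T_eq = [892 × 0.91 / (4 × 5.67×10⁻⁸)]^(1/4) = (3.58×10⁹)^(1/4) = 245 K.

T_eq ≈ 245 K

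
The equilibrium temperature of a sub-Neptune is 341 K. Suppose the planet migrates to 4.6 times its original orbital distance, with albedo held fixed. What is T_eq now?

T_eq ≈ 159 K

T_eq ∝ L^(1/4) · d^(−1/2).
T′ = 341 / 4.6^(1/2) = 159 K.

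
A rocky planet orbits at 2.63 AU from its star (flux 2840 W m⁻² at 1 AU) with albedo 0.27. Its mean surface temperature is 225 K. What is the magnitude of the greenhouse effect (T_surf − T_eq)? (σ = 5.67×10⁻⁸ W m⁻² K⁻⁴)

S = 2840/2.63² = 410.6 W m⁻².
T_eq = [S(1−A)/(4σ)]^(1/4) = [410.6×0.73/(4×5.67×10⁻⁸)]^(1/4) = 190.7 K.
ΔT = T_surf − T_eq = 225 − 190.7.

ΔT ≈ 34.3 K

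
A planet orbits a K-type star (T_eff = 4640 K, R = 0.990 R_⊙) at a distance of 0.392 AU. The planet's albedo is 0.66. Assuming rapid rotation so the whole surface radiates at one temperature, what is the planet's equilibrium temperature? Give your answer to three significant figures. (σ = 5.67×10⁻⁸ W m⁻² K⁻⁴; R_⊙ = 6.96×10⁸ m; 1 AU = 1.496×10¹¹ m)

R_⋆ = 0.990 × 6.96×10⁸ = 6.89×10⁸ m.
d = 0.392 AU = 5.86×10¹⁰ m.
L = 4πR_⋆²σT_⋆⁴ = 4π(6.89×10⁸)² × 5.67×10⁻⁸ × (4640)⁴ = 1.57×10²⁶ W.
S = L/(4πd²) = 3630 W m⁻².
Energy balance: absorbed = emitted ⇒ πR²·S(1−A) = 4πR²·σT_eq⁴, so T_eq⁴ = S(1−A)/(4σ).
T_eq = [3630 × 0.34 / (4 × 5.67×10⁻⁸)]^(1/4) = (5.44×10⁹)^(1/4) = 272 K.

T_eq ≈ 272 K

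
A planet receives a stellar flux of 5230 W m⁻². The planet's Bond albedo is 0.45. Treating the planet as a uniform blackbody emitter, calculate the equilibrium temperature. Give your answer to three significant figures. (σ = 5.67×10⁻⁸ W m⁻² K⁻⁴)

Energy balance: absorbed = emitted ⇒ πR²·S(1−A) = 4πR²·σT_eq⁴, so T_eq⁴ = S(1−A)/(4σ).
T_eq = [5230 × 0.55 / (4 × 5.67×10⁻⁸)]^(1/4) = (1.27×10¹⁰)^(1/4) = 336 K.

T_eq ≈ 336 K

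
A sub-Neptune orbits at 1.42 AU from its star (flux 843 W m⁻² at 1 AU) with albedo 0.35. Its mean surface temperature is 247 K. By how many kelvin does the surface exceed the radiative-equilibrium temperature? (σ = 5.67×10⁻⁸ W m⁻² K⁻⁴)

ΔT ≈ 60.9 K

S = 843/1.42² = 418.1 W m⁻².
T_eq = [S(1−A)/(4σ)]^(1/4) = [418.1×0.65/(4×5.67×10⁻⁸)]^(1/4) = 186.1 K.
ΔT = T_surf − T_eq = 247 − 186.1.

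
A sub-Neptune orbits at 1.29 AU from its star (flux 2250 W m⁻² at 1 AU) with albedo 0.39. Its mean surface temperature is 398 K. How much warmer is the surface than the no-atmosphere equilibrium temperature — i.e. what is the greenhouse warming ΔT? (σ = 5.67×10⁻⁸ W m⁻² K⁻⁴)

S = 2250/1.29² = 1352 W m⁻².
T_eq = [S(1−A)/(4σ)]^(1/4) = [1352×0.61/(4×5.67×10⁻⁸)]^(1/4) = 245.6 K.
ΔT = T_surf − T_eq = 398 − 245.6.

ΔT ≈ 152.4 K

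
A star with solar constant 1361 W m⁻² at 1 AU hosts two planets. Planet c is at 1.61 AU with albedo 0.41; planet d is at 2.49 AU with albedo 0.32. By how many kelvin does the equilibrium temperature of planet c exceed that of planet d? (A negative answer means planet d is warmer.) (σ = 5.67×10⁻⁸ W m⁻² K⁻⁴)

T_eq = [S₀(1−A)/(4σd²)]^(1/4), so T ∝ (1−A)^(1/4) / √d.
T₁ = [1361×0.59/(4×5.67×10⁻⁸×1.61²)]^(1/4) = 192.24 K.
T₂ = [1361×0.68/(4×5.67×10⁻⁸×2.49²)]^(1/4) = 160.17 K.

ΔT ≈ 32.1 K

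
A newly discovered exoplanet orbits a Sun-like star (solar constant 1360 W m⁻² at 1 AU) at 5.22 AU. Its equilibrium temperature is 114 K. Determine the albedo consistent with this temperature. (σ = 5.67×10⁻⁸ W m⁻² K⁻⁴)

A ≈ 0.23

Flux at 5.22 AU: S = 1360/5.22² = 49.9 W m⁻².
From T_eq⁴ = S(1−A)/(4σ): 1−A = 4σT_eq⁴/S.
1−A = 4 × 5.67×10⁻⁸ × (114)⁴ / 49.9 = 0.767.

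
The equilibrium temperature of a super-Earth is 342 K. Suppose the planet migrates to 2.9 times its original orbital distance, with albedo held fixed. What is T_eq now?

T_eq ∝ L^(1/4) · d^(−1/2).
T′ = 342 / 2.9^(1/2) = 201 K.

T_eq ≈ 201 K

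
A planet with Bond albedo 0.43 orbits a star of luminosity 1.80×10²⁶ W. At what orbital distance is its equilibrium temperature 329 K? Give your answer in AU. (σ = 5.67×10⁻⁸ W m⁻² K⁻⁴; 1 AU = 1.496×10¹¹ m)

d ≈ 0.371 AU

From T_eq⁴ = L(1−A)/(16πσd²): d = √[L(1−A)/(16πσT_eq⁴)].
d = √[1.80×10²⁶ × 0.57 / (16π × 5.67×10⁻⁸ × (329)⁴)] = 5.54×10¹⁰ m = 0.371 AU.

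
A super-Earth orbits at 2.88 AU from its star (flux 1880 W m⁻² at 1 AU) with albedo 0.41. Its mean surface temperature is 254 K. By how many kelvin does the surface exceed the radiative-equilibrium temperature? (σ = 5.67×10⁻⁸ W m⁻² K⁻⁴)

ΔT ≈ 98.2 K

S = 1880/2.88² = 226.7 W m⁻².
T_eq = [S(1−A)/(4σ)]^(1/4) = [226.7×0.59/(4×5.67×10⁻⁸)]^(1/4) = 155.8 K.
ΔT = T_surf − T_eq = 254 − 155.8.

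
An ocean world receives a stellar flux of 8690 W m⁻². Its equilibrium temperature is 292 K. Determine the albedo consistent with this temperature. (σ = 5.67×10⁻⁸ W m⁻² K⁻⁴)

From T_eq⁴ = S(1−A)/(4σ): 1−A = 4σT_eq⁴/S.
1−A = 4 × 5.67×10⁻⁸ × (292)⁴ / 8690 = 0.190.

A ≈ 0.81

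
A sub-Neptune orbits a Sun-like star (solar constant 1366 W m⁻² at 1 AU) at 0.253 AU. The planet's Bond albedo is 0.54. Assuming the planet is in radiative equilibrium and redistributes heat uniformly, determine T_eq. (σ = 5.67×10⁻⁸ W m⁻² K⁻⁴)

T_eq ≈ 456 K

Flux at 0.253 AU: S = 1366/0.253² = 2.13×10⁴ W m⁻².
Energy balance: absorbed = emitted ⇒ πR²·S(1−A) = 4πR²·σT_eq⁴, so T_eq⁴ = S(1−A)/(4σ).
T_eq = [2.13×10⁴ × 0.46 / (4 × 5.67×10⁻⁸)]^(1/4) = (4.33×10¹⁰)^(1/4) = 456 K.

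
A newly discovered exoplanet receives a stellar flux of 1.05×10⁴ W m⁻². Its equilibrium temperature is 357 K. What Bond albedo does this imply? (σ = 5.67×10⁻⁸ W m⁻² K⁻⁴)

From T_eq⁴ = S(1−A)/(4σ): 1−A = 4σT_eq⁴/S.
1−A = 4 × 5.67×10⁻⁸ × (357)⁴ / 1.05×10⁴ = 0.351.

A ≈ 0.65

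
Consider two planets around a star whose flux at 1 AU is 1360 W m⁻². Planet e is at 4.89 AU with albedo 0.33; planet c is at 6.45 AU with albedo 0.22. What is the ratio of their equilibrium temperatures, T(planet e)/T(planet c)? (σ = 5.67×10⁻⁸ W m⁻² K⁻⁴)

T_eq = [S₀(1−A)/(4σd²)]^(1/4), so T ∝ (1−A)^(1/4) / √d.
T₁ = [1360×0.67/(4×5.67×10⁻⁸×4.89²)]^(1/4) = 113.85 K.
T₂ = [1360×0.78/(4×5.67×10⁻⁸×6.45²)]^(1/4) = 102.97 K.

T₁/T₂ ≈ 1.106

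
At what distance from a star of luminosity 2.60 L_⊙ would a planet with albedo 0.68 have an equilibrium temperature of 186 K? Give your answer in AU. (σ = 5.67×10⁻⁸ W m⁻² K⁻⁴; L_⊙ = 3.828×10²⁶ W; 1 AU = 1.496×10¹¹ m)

L = 2.60 × 3.828×10²⁶ = 9.95×10²⁶ W.
From T_eq⁴ = L(1−A)/(16πσd²): d = √[L(1−A)/(16πσT_eq⁴)].
d = √[9.95×10²⁶ × 0.32 / (16π × 5.67×10⁻⁸ × (186)⁴)] = 3.06×10¹¹ m = 2.04 AU.

d ≈ 2.04 AU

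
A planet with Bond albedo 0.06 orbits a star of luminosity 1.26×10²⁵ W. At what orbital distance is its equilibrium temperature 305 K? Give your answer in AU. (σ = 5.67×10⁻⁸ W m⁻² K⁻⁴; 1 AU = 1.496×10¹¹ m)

From T_eq⁴ = L(1−A)/(16πσd²): d = √[L(1−A)/(16πσT_eq⁴)].
d = √[1.26×10²⁵ × 0.94 / (16π × 5.67×10⁻⁸ × (305)⁴)] = 2.19×10¹⁰ m = 0.146 AU.

d ≈ 0.146 AU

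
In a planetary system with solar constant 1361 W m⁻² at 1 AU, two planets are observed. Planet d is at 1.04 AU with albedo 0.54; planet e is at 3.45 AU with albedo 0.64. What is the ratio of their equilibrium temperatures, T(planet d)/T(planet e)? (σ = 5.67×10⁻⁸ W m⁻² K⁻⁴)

T₁/T₂ ≈ 1.936

T_eq = [S₀(1−A)/(4σd²)]^(1/4), so T ∝ (1−A)^(1/4) / √d.
T₁ = [1361×0.46/(4×5.67×10⁻⁸×1.04²)]^(1/4) = 224.76 K.
T₂ = [1361×0.36/(4×5.67×10⁻⁸×3.45²)]^(1/4) = 116.07 K.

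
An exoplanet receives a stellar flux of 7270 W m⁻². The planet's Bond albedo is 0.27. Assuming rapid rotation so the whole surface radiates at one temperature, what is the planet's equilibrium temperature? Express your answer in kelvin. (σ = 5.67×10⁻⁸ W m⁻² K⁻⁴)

Energy balance: absorbed = emitted ⇒ πR²·S(1−A) = 4πR²·σT_eq⁴, so T_eq⁴ = S(1−A)/(4σ).
T_eq = [7270 × 0.73 / (4 × 5.67×10⁻⁸)]^(1/4) = (2.34×10¹⁰)^(1/4) = 391 K.

T_eq ≈ 391 K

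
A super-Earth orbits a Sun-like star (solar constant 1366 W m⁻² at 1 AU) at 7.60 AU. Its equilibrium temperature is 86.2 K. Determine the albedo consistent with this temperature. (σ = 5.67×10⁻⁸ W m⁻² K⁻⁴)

A ≈ 0.47

Flux at 7.60 AU: S = 1366/7.60² = 23.6 W m⁻².
From T_eq⁴ = S(1−A)/(4σ): 1−A = 4σT_eq⁴/S.
1−A = 4 × 5.67×10⁻⁸ × (86.2)⁴ / 23.6 = 0.529.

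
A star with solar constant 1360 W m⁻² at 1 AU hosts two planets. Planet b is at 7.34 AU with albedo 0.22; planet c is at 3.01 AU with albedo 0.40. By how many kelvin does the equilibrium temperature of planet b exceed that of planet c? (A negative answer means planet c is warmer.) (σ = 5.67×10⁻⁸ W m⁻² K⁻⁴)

T_eq = [S₀(1−A)/(4σd²)]^(1/4), so T ∝ (1−A)^(1/4) / √d.
T₁ = [1360×0.78/(4×5.67×10⁻⁸×7.34²)]^(1/4) = 96.53 K.
T₂ = [1360×0.60/(4×5.67×10⁻⁸×3.01²)]^(1/4) = 141.17 K.

ΔT ≈ -44.6 K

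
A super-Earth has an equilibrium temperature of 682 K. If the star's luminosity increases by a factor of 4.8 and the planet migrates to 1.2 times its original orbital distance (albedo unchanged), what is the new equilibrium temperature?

T_eq ≈ 922 K

T_eq ∝ L^(1/4) · d^(−1/2).
T′ = 682 × 4.8^(1/4) / 1.2^(1/2) = 922 K.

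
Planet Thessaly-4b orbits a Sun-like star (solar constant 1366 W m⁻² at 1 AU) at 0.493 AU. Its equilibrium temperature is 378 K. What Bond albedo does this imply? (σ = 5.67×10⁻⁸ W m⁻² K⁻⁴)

A ≈ 0.18

Flux at 0.493 AU: S = 1366/0.493² = 5620 W m⁻².
From T_eq⁴ = S(1−A)/(4σ): 1−A = 4σT_eq⁴/S.
1−A = 4 × 5.67×10⁻⁸ × (378)⁴ / 5620 = 0.824.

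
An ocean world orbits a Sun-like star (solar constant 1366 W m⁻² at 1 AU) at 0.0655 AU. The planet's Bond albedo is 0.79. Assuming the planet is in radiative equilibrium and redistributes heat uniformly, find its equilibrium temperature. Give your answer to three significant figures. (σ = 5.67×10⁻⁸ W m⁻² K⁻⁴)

T_eq ≈ 737 K

Flux at 0.0655 AU: S = 1366/0.0655² = 3.18×10⁵ W m⁻².
Energy balance: absorbed = emitted ⇒ πR²·S(1−A) = 4πR²·σT_eq⁴, so T_eq⁴ = S(1−A)/(4σ).
T_eq = [3.18×10⁵ × 0.21 / (4 × 5.67×10⁻⁸)]^(1/4) = (2.95×10¹¹)^(1/4) = 737 K.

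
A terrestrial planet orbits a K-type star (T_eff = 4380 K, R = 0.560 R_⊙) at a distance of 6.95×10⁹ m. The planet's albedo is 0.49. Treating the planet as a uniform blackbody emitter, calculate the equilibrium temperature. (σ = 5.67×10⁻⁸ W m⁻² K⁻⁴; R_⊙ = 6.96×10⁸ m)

R_⋆ = 0.560 × 6.96×10⁸ = 3.90×10⁸ m.
L = 4πR_⋆²σT_⋆⁴ = 4π(3.90×10⁸)² × 5.67×10⁻⁸ × (4380)⁴ = 3.98×10²⁵ W.
S = L/(4πd²) = 6.56×10⁴ W m⁻².
Energy balance: absorbed = emitted ⇒ πR²·S(1−A) = 4πR²·σT_eq⁴, so T_eq⁴ = S(1−A)/(4σ).
T_eq = [6.56×10⁴ × 0.51 / (4 × 5.67×10⁻⁸)]^(1/4) = (1.48×10¹¹)^(1/4) = 620 K.

T_eq ≈ 620 K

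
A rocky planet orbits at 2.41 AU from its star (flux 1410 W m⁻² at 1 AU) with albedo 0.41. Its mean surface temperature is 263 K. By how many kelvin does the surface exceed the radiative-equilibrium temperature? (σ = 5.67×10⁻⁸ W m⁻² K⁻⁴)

S = 1410/2.41² = 242.8 W m⁻².
T_eq = [S(1−A)/(4σ)]^(1/4) = [242.8×0.59/(4×5.67×10⁻⁸)]^(1/4) = 158.5 K.
ΔT = T_surf − T_eq = 263 − 158.5.

ΔT ≈ 104.5 K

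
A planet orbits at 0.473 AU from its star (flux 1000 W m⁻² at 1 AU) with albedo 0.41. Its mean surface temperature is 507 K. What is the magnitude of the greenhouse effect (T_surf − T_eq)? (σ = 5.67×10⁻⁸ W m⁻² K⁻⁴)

ΔT ≈ 178.6 K

S = 1000/0.473² = 4470 W m⁻².
T_eq = [S(1−A)/(4σ)]^(1/4) = [4470×0.59/(4×5.67×10⁻⁸)]^(1/4) = 328.4 K.
ΔT = T_surf − T_eq = 507 − 328.4.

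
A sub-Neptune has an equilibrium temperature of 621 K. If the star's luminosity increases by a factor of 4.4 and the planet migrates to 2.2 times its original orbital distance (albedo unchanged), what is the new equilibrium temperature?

T_eq ∝ L^(1/4) · d^(−1/2).
T′ = 621 × 4.4^(1/4) / 2.2^(1/2) = 606 K.

T_eq ≈ 606 K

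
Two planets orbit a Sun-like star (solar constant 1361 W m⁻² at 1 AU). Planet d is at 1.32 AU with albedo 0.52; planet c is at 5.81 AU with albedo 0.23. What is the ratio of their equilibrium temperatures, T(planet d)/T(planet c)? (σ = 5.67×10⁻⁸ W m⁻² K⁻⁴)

T_eq = [S₀(1−A)/(4σd²)]^(1/4), so T ∝ (1−A)^(1/4) / √d.
T₁ = [1361×0.48/(4×5.67×10⁻⁸×1.32²)]^(1/4) = 201.64 K.
T₂ = [1361×0.77/(4×5.67×10⁻⁸×5.81²)]^(1/4) = 108.17 K.

T₁/T₂ ≈ 1.864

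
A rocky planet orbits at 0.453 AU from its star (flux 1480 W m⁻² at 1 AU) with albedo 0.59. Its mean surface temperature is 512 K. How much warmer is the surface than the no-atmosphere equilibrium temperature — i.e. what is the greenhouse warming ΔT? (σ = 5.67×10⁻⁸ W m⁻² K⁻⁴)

S = 1480/0.453² = 7212 W m⁻².
T_eq = [S(1−A)/(4σ)]^(1/4) = [7212×0.41/(4×5.67×10⁻⁸)]^(1/4) = 337.9 K.
ΔT = T_surf − T_eq = 512 − 337.9.

ΔT ≈ 174.1 K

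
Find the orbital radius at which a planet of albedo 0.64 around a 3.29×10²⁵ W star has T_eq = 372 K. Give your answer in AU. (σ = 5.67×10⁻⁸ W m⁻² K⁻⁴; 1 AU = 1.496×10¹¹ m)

d ≈ 0.0985 AU

From T_eq⁴ = L(1−A)/(16πσd²): d = √[L(1−A)/(16πσT_eq⁴)].
d = √[3.29×10²⁵ × 0.36 / (16π × 5.67×10⁻⁸ × (372)⁴)] = 1.47×10¹⁰ m = 0.0985 AU.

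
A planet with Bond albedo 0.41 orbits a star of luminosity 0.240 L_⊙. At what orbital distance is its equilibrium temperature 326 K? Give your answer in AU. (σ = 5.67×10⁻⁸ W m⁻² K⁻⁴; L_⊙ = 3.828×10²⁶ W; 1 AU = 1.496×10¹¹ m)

d ≈ 0.274 AU

L = 0.240 × 3.828×10²⁶ = 9.19×10²⁵ W.
From T_eq⁴ = L(1−A)/(16πσd²): d = √[L(1−A)/(16πσT_eq⁴)].
d = √[9.19×10²⁵ × 0.59 / (16π × 5.67×10⁻⁸ × (326)⁴)] = 4.10×10¹⁰ m = 0.274 AU.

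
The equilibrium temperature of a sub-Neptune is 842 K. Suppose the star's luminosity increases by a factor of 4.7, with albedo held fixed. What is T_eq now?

T_eq ∝ L^(1/4) · d^(−1/2).
T′ = 842 × 4.7^(1/4) = 1240 K.

T_eq ≈ 1240 K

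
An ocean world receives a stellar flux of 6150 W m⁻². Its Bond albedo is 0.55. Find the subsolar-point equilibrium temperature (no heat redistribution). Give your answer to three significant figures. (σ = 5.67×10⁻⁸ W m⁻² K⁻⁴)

At the subsolar point the surface absorbs S(1−A) and emits σT⁴ per unit area — no factor of 4, since only the local patch is in balance.
T = [6150 × 0.45 / 5.67×10⁻⁸]^(1/4) = (4.88×10¹⁰)^(1/4) = 470 K.

T_ss ≈ 470 K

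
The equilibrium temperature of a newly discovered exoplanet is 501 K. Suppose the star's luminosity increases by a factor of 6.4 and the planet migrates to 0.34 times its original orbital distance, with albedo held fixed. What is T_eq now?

T_eq ≈ 1370 K

T_eq ∝ L^(1/4) · d^(−1/2).
T′ = 501 × 6.4^(1/4) / 0.34^(1/2) = 1370 K.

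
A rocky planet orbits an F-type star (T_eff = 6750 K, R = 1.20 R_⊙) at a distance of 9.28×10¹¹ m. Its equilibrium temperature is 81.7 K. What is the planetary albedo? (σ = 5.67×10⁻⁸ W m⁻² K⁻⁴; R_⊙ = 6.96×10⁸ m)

A ≈ 0.89

R_⋆ = 1.20 × 6.96×10⁸ = 8.35×10⁸ m.
L = 4πR_⋆²σT_⋆⁴ = 4π(8.35×10⁸)² × 5.67×10⁻⁸ × (6750)⁴ = 1.03×10²⁷ W.
S = L/(4πd²) = 95.3 W m⁻².
From T_eq⁴ = S(1−A)/(4σ): 1−A = 4σT_eq⁴/S.
1−A = 4 × 5.67×10⁻⁸ × (81.7)⁴ / 95.3 = 0.106.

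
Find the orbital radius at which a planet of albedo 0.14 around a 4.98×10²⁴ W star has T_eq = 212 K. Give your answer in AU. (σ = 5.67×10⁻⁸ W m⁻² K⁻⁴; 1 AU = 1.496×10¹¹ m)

d ≈ 0.182 AU

From T_eq⁴ = L(1−A)/(16πσd²): d = √[L(1−A)/(16πσT_eq⁴)].
d = √[4.98×10²⁴ × 0.86 / (16π × 5.67×10⁻⁸ × (212)⁴)] = 2.73×10¹⁰ m = 0.182 AU.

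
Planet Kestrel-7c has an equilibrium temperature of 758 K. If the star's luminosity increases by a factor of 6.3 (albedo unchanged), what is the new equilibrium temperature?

T_eq ∝ L^(1/4) · d^(−1/2).
T′ = 758 × 6.3^(1/4) = 1200 K.

T_eq ≈ 1200 K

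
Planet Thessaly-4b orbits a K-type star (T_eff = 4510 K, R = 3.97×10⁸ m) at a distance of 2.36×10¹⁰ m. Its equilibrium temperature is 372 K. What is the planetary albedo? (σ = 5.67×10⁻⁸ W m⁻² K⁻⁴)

L = 4πR_⋆²σT_⋆⁴ = 4π(3.97×10⁸)² × 5.67×10⁻⁸ × (4510)⁴ = 4.65×10²⁵ W.
S = L/(4πd²) = 6640 W m⁻².
From T_eq⁴ = S(1−A)/(4σ): 1−A = 4σT_eq⁴/S.
1−A = 4 × 5.67×10⁻⁸ × (372)⁴ / 6640 = 0.654.

A ≈ 0.35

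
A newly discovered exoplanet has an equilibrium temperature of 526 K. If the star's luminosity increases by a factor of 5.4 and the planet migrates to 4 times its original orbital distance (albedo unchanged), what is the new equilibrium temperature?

T_eq ≈ 401 K

T_eq ∝ L^(1/4) · d^(−1/2).
T′ = 526 × 5.4^(1/4) / 4^(1/2) = 401 K.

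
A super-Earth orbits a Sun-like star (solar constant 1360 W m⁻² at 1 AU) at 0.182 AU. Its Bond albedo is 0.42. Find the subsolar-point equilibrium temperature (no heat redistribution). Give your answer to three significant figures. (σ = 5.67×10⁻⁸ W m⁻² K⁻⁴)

Flux at 0.182 AU: S = 1360/0.182² = 4.11×10⁴ W m⁻².
At the subsolar point the surface absorbs S(1−A) and emits σT⁴ per unit area — no factor of 4, since only the local patch is in balance.
T = [4.11×10⁴ × 0.58 / 5.67×10⁻⁸]^(1/4) = (4.20×10¹¹)^(1/4) = 805 K.

T_ss ≈ 805 K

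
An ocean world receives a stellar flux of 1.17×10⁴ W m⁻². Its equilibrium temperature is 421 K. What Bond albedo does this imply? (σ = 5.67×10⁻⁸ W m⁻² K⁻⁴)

From T_eq⁴ = S(1−A)/(4σ): 1−A = 4σT_eq⁴/S.
1−A = 4 × 5.67×10⁻⁸ × (421)⁴ / 1.17×10⁴ = 0.609.

A ≈ 0.39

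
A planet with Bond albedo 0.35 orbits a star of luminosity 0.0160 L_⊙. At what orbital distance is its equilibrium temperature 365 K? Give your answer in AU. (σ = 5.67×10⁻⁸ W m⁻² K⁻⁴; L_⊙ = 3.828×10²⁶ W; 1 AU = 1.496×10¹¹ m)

d ≈ 0.0593 AU

L = 0.0160 × 3.828×10²⁶ = 6.12×10²⁴ W.
From T_eq⁴ = L(1−A)/(16πσd²): d = √[L(1−A)/(16πσT_eq⁴)].
d = √[6.12×10²⁴ × 0.65 / (16π × 5.67×10⁻⁸ × (365)⁴)] = 8.87×10⁹ m = 0.0593 AU.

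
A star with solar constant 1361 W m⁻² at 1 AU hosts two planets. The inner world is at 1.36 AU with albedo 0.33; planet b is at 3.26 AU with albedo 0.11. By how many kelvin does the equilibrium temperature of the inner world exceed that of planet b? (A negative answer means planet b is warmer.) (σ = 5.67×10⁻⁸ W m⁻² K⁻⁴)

ΔT ≈ 66.2 K

T_eq = [S₀(1−A)/(4σd²)]^(1/4), so T ∝ (1−A)^(1/4) / √d.
T₁ = [1361×0.67/(4×5.67×10⁻⁸×1.36²)]^(1/4) = 215.93 K.
T₂ = [1361×0.89/(4×5.67×10⁻⁸×3.26²)]^(1/4) = 149.72 K.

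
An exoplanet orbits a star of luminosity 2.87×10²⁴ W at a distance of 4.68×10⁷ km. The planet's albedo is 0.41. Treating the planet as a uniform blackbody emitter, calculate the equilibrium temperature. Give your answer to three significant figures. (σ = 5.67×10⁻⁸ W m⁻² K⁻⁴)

d = 4.68×10⁷ km = 4.68×10¹⁰ m.
Flux: S = L/(4πd²) = 2.87×10²⁴/(4π×(4.68×10¹⁰)²) = 104 W m⁻².
Energy balance: absorbed = emitted ⇒ πR²·S(1−A) = 4πR²·σT_eq⁴, so T_eq⁴ = S(1−A)/(4σ).
T_eq = [104 × 0.59 / (4 × 5.67×10⁻⁸)]^(1/4) = (2.71×10⁸)^(1/4) = 128 K.

T_eq ≈ 128 K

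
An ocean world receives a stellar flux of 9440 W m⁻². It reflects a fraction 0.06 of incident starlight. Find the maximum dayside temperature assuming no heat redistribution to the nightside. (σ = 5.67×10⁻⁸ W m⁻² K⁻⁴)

With no redistribution each surface element balances locally: S(1−A) = σT⁴.
T = [9440 × 0.94 / 5.67×10⁻⁸]^(1/4) = (1.57×10¹¹)^(1/4) = 629 K.

T_ss ≈ 629 K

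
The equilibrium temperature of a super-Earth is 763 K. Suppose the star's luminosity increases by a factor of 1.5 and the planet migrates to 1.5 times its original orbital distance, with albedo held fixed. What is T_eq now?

T_eq ≈ 689 K

T_eq ∝ L^(1/4) · d^(−1/2).
T′ = 763 × 1.5^(1/4) / 1.5^(1/2) = 689 K.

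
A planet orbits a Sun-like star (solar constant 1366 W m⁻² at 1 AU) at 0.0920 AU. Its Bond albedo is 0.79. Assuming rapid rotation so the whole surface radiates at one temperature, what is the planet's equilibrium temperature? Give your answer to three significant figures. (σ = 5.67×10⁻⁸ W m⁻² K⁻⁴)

Flux at 0.0920 AU: S = 1366/0.0920² = 1.61×10⁵ W m⁻².
Energy balance: absorbed = emitted ⇒ πR²·S(1−A) = 4πR²·σT_eq⁴, so T_eq⁴ = S(1−A)/(4σ).
T_eq = [1.61×10⁵ × 0.21 / (4 × 5.67×10⁻⁸)]^(1/4) = (1.49×10¹¹)^(1/4) = 622 K.

T_eq ≈ 622 K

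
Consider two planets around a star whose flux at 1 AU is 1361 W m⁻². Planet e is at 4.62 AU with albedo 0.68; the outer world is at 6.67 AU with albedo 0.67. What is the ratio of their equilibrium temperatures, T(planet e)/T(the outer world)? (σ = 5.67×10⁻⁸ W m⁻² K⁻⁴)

T₁/T₂ ≈ 1.192

T_eq = [S₀(1−A)/(4σd²)]^(1/4), so T ∝ (1−A)^(1/4) / √d.
T₁ = [1361×0.32/(4×5.67×10⁻⁸×4.62²)]^(1/4) = 97.39 K.
T₂ = [1361×0.33/(4×5.67×10⁻⁸×6.67²)]^(1/4) = 81.68 K.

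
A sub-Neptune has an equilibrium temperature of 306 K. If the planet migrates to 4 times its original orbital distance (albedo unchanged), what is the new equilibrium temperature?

T_eq ∝ L^(1/4) · d^(−1/2).
T′ = 306 / 4^(1/2) = 153 K.

T_eq ≈ 153 K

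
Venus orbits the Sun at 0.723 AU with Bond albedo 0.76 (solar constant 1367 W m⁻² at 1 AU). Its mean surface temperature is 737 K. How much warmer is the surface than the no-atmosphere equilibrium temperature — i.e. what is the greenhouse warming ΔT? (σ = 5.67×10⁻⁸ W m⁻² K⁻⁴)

S = 1367/0.723² = 2615 W m⁻².
T_eq = [S(1−A)/(4σ)]^(1/4) = [2615×0.24/(4×5.67×10⁻⁸)]^(1/4) = 229.4 K.
ΔT = T_surf − T_eq = 737 − 229.4.

ΔT ≈ 507.6 K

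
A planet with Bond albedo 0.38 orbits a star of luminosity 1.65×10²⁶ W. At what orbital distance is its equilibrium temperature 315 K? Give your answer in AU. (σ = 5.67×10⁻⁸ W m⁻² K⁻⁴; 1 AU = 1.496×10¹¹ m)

d ≈ 0.404 AU

From T_eq⁴ = L(1−A)/(16πσd²): d = √[L(1−A)/(16πσT_eq⁴)].
d = √[1.65×10²⁶ × 0.62 / (16π × 5.67×10⁻⁸ × (315)⁴)] = 6.04×10¹⁰ m = 0.404 AU.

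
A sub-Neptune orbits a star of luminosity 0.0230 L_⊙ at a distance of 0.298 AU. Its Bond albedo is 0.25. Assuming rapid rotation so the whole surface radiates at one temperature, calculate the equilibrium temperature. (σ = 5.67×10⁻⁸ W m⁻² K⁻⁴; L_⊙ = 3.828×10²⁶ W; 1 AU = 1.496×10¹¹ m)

T_eq ≈ 185 K

d = 0.298 AU = 4.46×10¹⁰ m.
L = 0.0230 × 3.828×10²⁶ = 8.80×10²⁴ W.
Flux: S = L/(4πd²) = 8.80×10²⁴/(4π×(4.46×10¹⁰)²) = 353 W m⁻².
Energy balance: absorbed = emitted ⇒ πR²·S(1−A) = 4πR²·σT_eq⁴, so T_eq⁴ = S(1−A)/(4σ).
T_eq = [353 × 0.75 / (4 × 5.67×10⁻⁸)]^(1/4) = (1.17×10⁹)^(1/4) = 185 K.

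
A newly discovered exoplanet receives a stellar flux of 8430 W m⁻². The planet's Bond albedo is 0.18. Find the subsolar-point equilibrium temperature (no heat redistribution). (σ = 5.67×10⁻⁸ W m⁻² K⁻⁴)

T_ss ≈ 591 K

At the subsolar point the surface absorbs S(1−A) and emits σT⁴ per unit area — no factor of 4, since only the local patch is in balance.
T = [8430 × 0.82 / 5.67×10⁻⁸]^(1/4) = (1.22×10¹¹)^(1/4) = 591 K.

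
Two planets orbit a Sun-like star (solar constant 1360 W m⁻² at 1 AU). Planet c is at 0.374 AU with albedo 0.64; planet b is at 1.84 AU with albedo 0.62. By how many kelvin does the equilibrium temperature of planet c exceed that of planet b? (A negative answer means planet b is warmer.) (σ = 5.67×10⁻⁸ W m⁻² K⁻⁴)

ΔT ≈ 191.4 K

T_eq = [S₀(1−A)/(4σd²)]^(1/4), so T ∝ (1−A)^(1/4) / √d.
T₁ = [1360×0.36/(4×5.67×10⁻⁸×0.374²)]^(1/4) = 352.46 K.
T₂ = [1360×0.38/(4×5.67×10⁻⁸×1.84²)]^(1/4) = 161.07 K.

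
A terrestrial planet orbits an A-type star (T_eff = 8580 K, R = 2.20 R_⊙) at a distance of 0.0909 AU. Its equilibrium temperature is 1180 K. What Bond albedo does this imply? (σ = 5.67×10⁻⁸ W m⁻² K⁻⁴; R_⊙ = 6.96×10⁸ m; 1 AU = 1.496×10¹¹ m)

R_⋆ = 2.20 × 6.96×10⁸ = 1.53×10⁹ m.
d = 0.0909 AU = 1.36×10¹⁰ m.
L = 4πR_⋆²σT_⋆⁴ = 4π(1.53×10⁹)² × 5.67×10⁻⁸ × (8580)⁴ = 9.05×10²⁷ W.
S = L/(4πd²) = 3.90×10⁶ W m⁻².
From T_eq⁴ = S(1−A)/(4σ): 1−A = 4σT_eq⁴/S.
1−A = 4 × 5.67×10⁻⁸ × (1180)⁴ / 3.90×10⁶ = 0.113.

A ≈ 0.89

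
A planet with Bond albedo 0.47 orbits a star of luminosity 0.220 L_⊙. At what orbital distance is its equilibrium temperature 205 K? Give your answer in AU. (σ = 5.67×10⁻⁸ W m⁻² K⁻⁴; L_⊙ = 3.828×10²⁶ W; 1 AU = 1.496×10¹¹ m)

d ≈ 0.629 AU

L = 0.220 × 3.828×10²⁶ = 8.42×10²⁵ W.
From T_eq⁴ = L(1−A)/(16πσd²): d = √[L(1−A)/(16πσT_eq⁴)].
d = √[8.42×10²⁵ × 0.53 / (16π × 5.67×10⁻⁸ × (205)⁴)] = 9.42×10¹⁰ m = 0.629 AU.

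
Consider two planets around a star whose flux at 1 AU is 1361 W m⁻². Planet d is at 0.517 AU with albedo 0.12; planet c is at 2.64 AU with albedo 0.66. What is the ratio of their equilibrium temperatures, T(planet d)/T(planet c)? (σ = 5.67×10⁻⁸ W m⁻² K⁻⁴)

T_eq = [S₀(1−A)/(4σd²)]^(1/4), so T ∝ (1−A)^(1/4) / √d.
T₁ = [1361×0.88/(4×5.67×10⁻⁸×0.517²)]^(1/4) = 374.91 K.
T₂ = [1361×0.34/(4×5.67×10⁻⁸×2.64²)]^(1/4) = 130.80 K.

T₁/T₂ ≈ 2.866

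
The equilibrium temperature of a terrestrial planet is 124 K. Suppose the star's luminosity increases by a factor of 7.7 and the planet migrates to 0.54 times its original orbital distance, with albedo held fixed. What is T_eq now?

T_eq ≈ 281 K

T_eq ∝ L^(1/4) · d^(−1/2).
T′ = 124 × 7.7^(1/4) / 0.54^(1/2) = 281 K.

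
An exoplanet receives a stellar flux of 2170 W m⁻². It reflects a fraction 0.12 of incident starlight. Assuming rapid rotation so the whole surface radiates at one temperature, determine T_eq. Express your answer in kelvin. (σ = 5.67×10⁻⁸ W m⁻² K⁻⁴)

Energy balance: absorbed = emitted ⇒ πR²·S(1−A) = 4πR²·σT_eq⁴, so T_eq⁴ = S(1−A)/(4σ).
T_eq = [2170 × 0.88 / (4 × 5.67×10⁻⁸)]^(1/4) = (8.42×10⁹)^(1/4) = 303 K.

T_eq ≈ 303 K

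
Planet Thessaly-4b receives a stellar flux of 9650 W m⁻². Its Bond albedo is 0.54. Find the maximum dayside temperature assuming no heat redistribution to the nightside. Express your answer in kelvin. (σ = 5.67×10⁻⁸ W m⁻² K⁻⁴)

T_ss ≈ 529 K

With no redistribution each surface element balances locally: S(1−A) = σT⁴.
T = [9650 × 0.46 / 5.67×10⁻⁸]^(1/4) = (7.83×10¹⁰)^(1/4) = 529 K.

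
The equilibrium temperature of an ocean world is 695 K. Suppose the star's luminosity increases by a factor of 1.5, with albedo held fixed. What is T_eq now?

T_eq ∝ L^(1/4) · d^(−1/2).
T′ = 695 × 1.5^(1/4) = 769 K.

T_eq ≈ 769 K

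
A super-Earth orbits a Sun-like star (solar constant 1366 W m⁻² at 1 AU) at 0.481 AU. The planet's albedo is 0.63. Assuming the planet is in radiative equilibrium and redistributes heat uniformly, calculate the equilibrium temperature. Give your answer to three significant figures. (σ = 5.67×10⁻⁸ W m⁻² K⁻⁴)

T_eq ≈ 313 K

Flux at 0.481 AU: S = 1366/0.481² = 5900 W m⁻².
Energy balance: absorbed = emitted ⇒ πR²·S(1−A) = 4πR²·σT_eq⁴, so T_eq⁴ = S(1−A)/(4σ).
T_eq = [5900 × 0.37 / (4 × 5.67×10⁻⁸)]^(1/4) = (9.63×10⁹)^(1/4) = 313 K.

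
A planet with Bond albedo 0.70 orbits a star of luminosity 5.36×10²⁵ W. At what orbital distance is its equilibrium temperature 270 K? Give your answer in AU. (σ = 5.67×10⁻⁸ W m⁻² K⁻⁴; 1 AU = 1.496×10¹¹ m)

From T_eq⁴ = L(1−A)/(16πσd²): d = √[L(1−A)/(16πσT_eq⁴)].
d = √[5.36×10²⁵ × 0.30 / (16π × 5.67×10⁻⁸ × (270)⁴)] = 3.26×10¹⁰ m = 0.218 AU.

d ≈ 0.218 AU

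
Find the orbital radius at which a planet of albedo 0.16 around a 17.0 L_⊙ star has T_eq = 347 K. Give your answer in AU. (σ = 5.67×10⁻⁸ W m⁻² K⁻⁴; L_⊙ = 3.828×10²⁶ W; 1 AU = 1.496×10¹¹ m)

d ≈ 2.43 AU

L = 17.0 × 3.828×10²⁶ = 6.51×10²⁷ W.
From T_eq⁴ = L(1−A)/(16πσd²): d = √[L(1−A)/(16πσT_eq⁴)].
d = √[6.51×10²⁷ × 0.84 / (16π × 5.67×10⁻⁸ × (347)⁴)] = 3.64×10¹¹ m = 2.43 AU.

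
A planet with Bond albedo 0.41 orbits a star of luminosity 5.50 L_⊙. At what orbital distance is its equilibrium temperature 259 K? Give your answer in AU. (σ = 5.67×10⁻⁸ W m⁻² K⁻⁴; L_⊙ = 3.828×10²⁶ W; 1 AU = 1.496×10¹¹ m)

d ≈ 2.08 AU

L = 5.50 × 3.828×10²⁶ = 2.11×10²⁷ W.
From T_eq⁴ = L(1−A)/(16πσd²): d = √[L(1−A)/(16πσT_eq⁴)].
d = √[2.11×10²⁷ × 0.59 / (16π × 5.67×10⁻⁸ × (259)⁴)] = 3.11×10¹¹ m = 2.08 AU.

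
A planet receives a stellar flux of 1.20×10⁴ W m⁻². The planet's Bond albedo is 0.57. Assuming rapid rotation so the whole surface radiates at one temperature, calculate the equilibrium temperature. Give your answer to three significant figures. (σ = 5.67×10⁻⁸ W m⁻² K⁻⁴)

Energy balance: absorbed = emitted ⇒ πR²·S(1−A) = 4πR²·σT_eq⁴, so T_eq⁴ = S(1−A)/(4σ).
T_eq = [1.20×10⁴ × 0.43 / (4 × 5.67×10⁻⁸)]^(1/4) = (2.28×10¹⁰)^(1/4) = 388 K.

T_eq ≈ 388 K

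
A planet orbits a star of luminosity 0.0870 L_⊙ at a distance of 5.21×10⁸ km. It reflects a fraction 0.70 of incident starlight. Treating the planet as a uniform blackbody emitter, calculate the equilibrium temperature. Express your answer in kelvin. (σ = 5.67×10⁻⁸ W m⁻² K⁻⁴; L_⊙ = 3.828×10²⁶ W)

T_eq ≈ 59.9 K

d = 5.21×10⁸ km = 5.21×10¹¹ m.
L = 0.0870 × 3.828×10²⁶ = 3.33×10²⁵ W.
Flux: S = L/(4πd²) = 3.33×10²⁵/(4π×(5.21×10¹¹)²) = 9.76 W m⁻².
Energy balance: absorbed = emitted ⇒ πR²·S(1−A) = 4πR²·σT_eq⁴, so T_eq⁴ = S(1−A)/(4σ).
T_eq = [9.76 × 0.30 / (4 × 5.67×10⁻⁸)]^(1/4) = (1.29×10⁷)^(1/4) = 59.9 K.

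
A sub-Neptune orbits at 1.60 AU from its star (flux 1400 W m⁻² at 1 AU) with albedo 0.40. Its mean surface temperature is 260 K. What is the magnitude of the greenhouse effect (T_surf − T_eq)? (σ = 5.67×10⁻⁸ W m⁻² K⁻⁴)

S = 1400/1.60² = 546.9 W m⁻².
T_eq = [S(1−A)/(4σ)]^(1/4) = [546.9×0.60/(4×5.67×10⁻⁸)]^(1/4) = 195.0 K.
ΔT = T_surf − T_eq = 260 − 195.0.

ΔT ≈ 65.0 K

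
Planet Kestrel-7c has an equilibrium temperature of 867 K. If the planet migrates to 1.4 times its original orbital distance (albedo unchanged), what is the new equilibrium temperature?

T_eq ≈ 733 K

T_eq ∝ L^(1/4) · d^(−1/2).
T′ = 867 / 1.4^(1/2) = 733 K.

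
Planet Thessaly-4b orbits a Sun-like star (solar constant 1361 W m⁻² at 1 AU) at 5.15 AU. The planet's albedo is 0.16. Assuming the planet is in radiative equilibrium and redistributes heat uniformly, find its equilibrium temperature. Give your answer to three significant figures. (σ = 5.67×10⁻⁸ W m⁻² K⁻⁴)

T_eq ≈ 117 K

Flux at 5.15 AU: S = 1361/5.15² = 51.3 W m⁻².
Energy balance: absorbed = emitted ⇒ πR²·S(1−A) = 4πR²·σT_eq⁴, so T_eq⁴ = S(1−A)/(4σ).
T_eq = [51.3 × 0.84 / (4 × 5.67×10⁻⁸)]^(1/4) = (1.90×10⁸)^(1/4) = 117 K.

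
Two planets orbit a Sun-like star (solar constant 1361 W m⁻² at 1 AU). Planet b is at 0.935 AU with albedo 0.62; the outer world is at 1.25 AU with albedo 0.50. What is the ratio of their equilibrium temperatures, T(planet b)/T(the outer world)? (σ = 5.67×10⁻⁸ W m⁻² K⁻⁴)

T_eq = [S₀(1−A)/(4σd²)]^(1/4), so T ∝ (1−A)^(1/4) / √d.
T₁ = [1361×0.38/(4×5.67×10⁻⁸×0.935²)]^(1/4) = 225.99 K.
T₂ = [1361×0.50/(4×5.67×10⁻⁸×1.25²)]^(1/4) = 209.33 K.

T₁/T₂ ≈ 1.080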